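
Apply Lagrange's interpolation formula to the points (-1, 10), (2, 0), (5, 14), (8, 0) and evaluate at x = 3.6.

Lagrange interpolation formula:
P(x) = Σ yᵢ × Lᵢ(x)
where Lᵢ(x) = Π_{j≠i} (x - xⱼ)/(xᵢ - xⱼ)

L_0(3.6) = (3.6 - 2)/(-1 - 2) × (3.6 - 5)/(-1 - 5) × (3.6 - 8)/(-1 - 8) = -0.060840
L_1(3.6) = (3.6 - (-1))/(2 - (-1)) × (3.6 - 5)/(2 - 5) × (3.6 - 8)/(2 - 8) = 0.524741
L_2(3.6) = (3.6 - (-1))/(5 - (-1)) × (3.6 - 2)/(5 - 2) × (3.6 - 8)/(5 - 8) = 0.599704
L_3(3.6) = (3.6 - (-1))/(8 - (-1)) × (3.6 - 2)/(8 - 2) × (3.6 - 5)/(8 - 5) = -0.063605

P(3.6) = 10×L_0(3.6) + 0×L_1(3.6) + 14×L_2(3.6) + 0×L_3(3.6)
P(3.6) = 7.787457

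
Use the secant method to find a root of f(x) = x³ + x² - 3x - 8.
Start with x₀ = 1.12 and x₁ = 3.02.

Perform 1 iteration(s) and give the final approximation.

f(x) = x³ + x² - 3x - 8
x₀ = 1.12, x₁ = 3.02

Secant formula: x_{n+1} = x_n - f(x_n)(x_n - x_{n-1})/(f(x_n) - f(x_{n-1}))

Iteration 1:
  f(1.120000) = -8.700672
  f(3.020000) = 19.604008
  x_2 = 3.020000 - 19.604008×(3.020000 - 1.120000)/(19.604008 - (-8.700672))
       = 1.704047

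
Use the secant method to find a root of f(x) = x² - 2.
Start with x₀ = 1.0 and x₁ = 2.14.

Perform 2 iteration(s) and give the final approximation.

f(x) = x² - 2
x₀ = 1.0, x₁ = 2.14

Secant formula: x_{n+1} = x_n - f(x_n)(x_n - x_{n-1})/(f(x_n) - f(x_{n-1}))

Iteration 1:
  f(1.000000) = -1.000000
  f(2.140000) = 2.579600
  x_2 = 2.140000 - 2.579600×(2.140000 - 1.000000)/(2.579600 - (-1.000000))
       = 1.318471
Iteration 2:
  f(2.140000) = 2.579600
  f(1.318471) = -0.261633
  x_3 = 1.318471 - (-0.261633)×(1.318471 - 2.140000)/(-0.261633 - 2.579600)
       = 1.394121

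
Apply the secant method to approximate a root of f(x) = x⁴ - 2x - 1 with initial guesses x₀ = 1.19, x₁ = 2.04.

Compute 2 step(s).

f(x) = x⁴ - 2x - 1
x₀ = 1.19, x₁ = 2.04

Secant formula: x_{n+1} = x_n - f(x_n)(x_n - x_{n-1})/(f(x_n) - f(x_{n-1}))

Iteration 1:
  f(1.190000) = -1.374661
  f(2.040000) = 12.238915
  x_2 = 2.040000 - 12.238915×(2.040000 - 1.190000)/(12.238915 - (-1.374661))
       = 1.275831
Iteration 2:
  f(2.040000) = 12.238915
  f(1.275831) = -0.902111
  x_3 = 1.275831 - (-0.902111)×(1.275831 - 2.040000)/(-0.902111 - 12.238915)
       = 1.328290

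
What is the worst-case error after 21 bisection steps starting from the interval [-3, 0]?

Bisection error bound: |error| ≤ (b-a)/2^n
|error| ≤ (0 - (-3))/2^21 = 3/2^21
|error| ≤ 0.0000014305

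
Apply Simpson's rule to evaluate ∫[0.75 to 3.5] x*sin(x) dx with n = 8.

f(x) = x*sin(x)
a = 0.75, b = 3.5, n = 8
h = (b - a)/n = 0.343750

Simpson's rule: (h/3)[f(x₀) + 4f(x₁) + 2f(x₂) + ... + f(xₙ)]

x_0 = 0.7500, f(x_0) = 0.511229, coefficient = 1
x_1 = 1.0938, f(x_1) = 0.971638, coefficient = 4
x_2 = 1.4375, f(x_2) = 1.424748, coefficient = 2
x_3 = 1.7812, f(x_3) = 1.741949, coefficient = 4
x_4 = 2.1250, f(x_4) = 1.806930, coefficient = 2
x_5 = 2.4688, f(x_5) = 1.538554, coefficient = 4
x_6 = 2.8125, f(x_6) = 0.908956, coefficient = 2
x_7 = 3.1562, f(x_7) = -0.046261, coefficient = 4
x_8 = 3.5000, f(x_8) = -1.227741, coefficient = 1

I ≈ (0.343750/3) × 24.388277 = 2.794490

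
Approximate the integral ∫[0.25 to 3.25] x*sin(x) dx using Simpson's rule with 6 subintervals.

f(x) = x*sin(x)
a = 0.25, b = 3.25, n = 6
h = (b - a)/n = 0.500000

Simpson's rule: (h/3)[f(x₀) + 4f(x₁) + 2f(x₂) + ... + f(xₙ)]

x_0 = 0.2500, f(x_0) = 0.061851, coefficient = 1
x_1 = 0.7500, f(x_1) = 0.511229, coefficient = 4
x_2 = 1.2500, f(x_2) = 1.186231, coefficient = 2
x_3 = 1.7500, f(x_3) = 1.721975, coefficient = 4
x_4 = 2.2500, f(x_4) = 1.750665, coefficient = 2
x_5 = 2.7500, f(x_5) = 1.049568, coefficient = 4
x_6 = 3.2500, f(x_6) = -0.351634, coefficient = 1

I ≈ (0.500000/3) × 18.715097 = 3.119183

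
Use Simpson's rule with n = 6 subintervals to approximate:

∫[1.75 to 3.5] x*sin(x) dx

f(x) = x*sin(x)
a = 1.75, b = 3.5, n = 6
h = (b - a)/n = 0.291667

Simpson's rule: (h/3)[f(x₀) + 4f(x₁) + 2f(x₂) + ... + f(xₙ)]

x_0 = 1.7500, f(x_0) = 1.721975, coefficient = 1
x_1 = 2.0417, f(x_1) = 1.819480, coefficient = 4
x_2 = 2.3333, f(x_2) = 1.687200, coefficient = 2
x_3 = 2.6250, f(x_3) = 1.296541, coefficient = 4
x_4 = 2.9167, f(x_4) = 0.650516, coefficient = 2
x_5 = 3.2083, f(x_5) = -0.213967, coefficient = 4
x_6 = 3.5000, f(x_6) = -1.227741, coefficient = 1

I ≈ (0.291667/3) × 16.777881 = 1.631183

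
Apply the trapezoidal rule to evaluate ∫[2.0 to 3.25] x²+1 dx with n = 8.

f(x) = x²+1
a = 2.0, b = 3.25, n = 8
h = (b - a)/n = 0.156250

Trapezoidal rule: (h/2)[f(x₀) + 2f(x₁) + 2f(x₂) + ... + f(xₙ)]

x_0 = 2.0000, f(x_0) = 5.000000, coefficient = 1
x_1 = 2.1562, f(x_1) = 5.649414, coefficient = 2
x_2 = 2.3125, f(x_2) = 6.347656, coefficient = 2
x_3 = 2.4688, f(x_3) = 7.094727, coefficient = 2
x_4 = 2.6250, f(x_4) = 7.890625, coefficient = 2
x_5 = 2.7812, f(x_5) = 8.735352, coefficient = 2
x_6 = 2.9375, f(x_6) = 9.628906, coefficient = 2
x_7 = 3.0938, f(x_7) = 10.571289, coefficient = 2
x_8 = 3.2500, f(x_8) = 11.562500, coefficient = 1

I ≈ (0.156250/2) × 128.398438 = 10.031128
Exact value: 10.026042
Error: 0.005086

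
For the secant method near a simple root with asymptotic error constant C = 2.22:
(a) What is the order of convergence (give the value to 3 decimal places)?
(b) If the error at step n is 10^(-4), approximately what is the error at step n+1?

(a) Secant method has superlinear convergence with order φ = (1+√5)/2 ≈ 1.618.
    This means |e_{n+1}| ≈ C|e_n|^1.618.

(b) With |e_n| = 10^(-4) and C = 2.22:
    |e_{n+1}| ≈ 2.22 × (10^(-4))^1.618 = 2.22 × 10^(-6.47)

(a) ≈ 1.618 (golden ratio); (b) |e_{n+1}| ≈ 7.485e-07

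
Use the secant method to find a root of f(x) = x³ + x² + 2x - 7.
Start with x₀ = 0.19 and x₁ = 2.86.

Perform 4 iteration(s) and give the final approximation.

f(x) = x³ + x² + 2x - 7
x₀ = 0.19, x₁ = 2.86

Secant formula: x_{n+1} = x_n - f(x_n)(x_n - x_{n-1})/(f(x_n) - f(x_{n-1}))

Iteration 1:
  f(0.190000) = -6.577041
  f(2.860000) = 30.293256
  x_2 = 2.860000 - 30.293256×(2.860000 - 0.190000)/(30.293256 - (-6.577041))
       = 0.666283
Iteration 2:
  f(2.860000) = 30.293256
  f(0.666283) = -4.927715
  x_3 = 0.666283 - (-4.927715)×(0.666283 - 2.860000)/(-4.927715 - 30.293256)
       = 0.973203
Iteration 3:
  f(0.666283) = -4.927715
  f(0.973203) = -3.184727
  x_4 = 0.973203 - (-3.184727)×(0.973203 - 0.666283)/(-3.184727 - (-4.927715))
       = 1.533996
Iteration 4:
  f(0.973203) = -3.184727
  f(1.533996) = 2.030846
  x_5 = 1.533996 - 2.030846×(1.533996 - 0.973203)/(2.030846 - (-3.184727))
       = 1.315634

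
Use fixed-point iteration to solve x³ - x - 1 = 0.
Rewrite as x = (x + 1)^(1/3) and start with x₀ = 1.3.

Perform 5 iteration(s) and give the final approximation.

Equation: x³ - x - 1 = 0
Fixed-point form: x = (x + 1)^(1/3)
x₀ = 1.3

x_1 = g(1.300000) = 1.320006
x_2 = g(1.320006) = 1.323822
x_3 = g(1.323822) = 1.324548
x_4 = g(1.324548) = 1.324686
x_5 = g(1.324686) = 1.324712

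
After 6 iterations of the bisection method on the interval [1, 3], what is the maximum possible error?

Bisection error bound: |error| ≤ (b-a)/2^n
|error| ≤ (3 - 1)/2^6 = 2/2^6
|error| ≤ 0.0312500000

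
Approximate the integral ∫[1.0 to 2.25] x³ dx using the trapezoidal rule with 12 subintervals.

f(x) = x³
a = 1.0, b = 2.25, n = 12
h = (b - a)/n = 0.104167

Trapezoidal rule: (h/2)[f(x₀) + 2f(x₁) + 2f(x₂) + ... + f(xₙ)]

x_0 = 1.0000, f(x_0) = 1.000000, coefficient = 1
x_1 = 1.1042, f(x_1) = 1.346182, coefficient = 2
x_2 = 1.2083, f(x_2) = 1.764251, coefficient = 2
x_3 = 1.3125, f(x_3) = 2.260986, coefficient = 2
x_4 = 1.4167, f(x_4) = 2.843171, coefficient = 2
x_5 = 1.5208, f(x_5) = 3.517587, coefficient = 2
x_6 = 1.6250, f(x_6) = 4.291016, coefficient = 2
x_7 = 1.7292, f(x_7) = 5.170238, coefficient = 2
x_8 = 1.8333, f(x_8) = 6.162037, coefficient = 2
x_9 = 1.9375, f(x_9) = 7.273193, coefficient = 2
x_10 = 2.0417, f(x_10) = 8.510489, coefficient = 2
x_11 = 2.1458, f(x_11) = 9.880706, coefficient = 2
x_12 = 2.2500, f(x_12) = 11.390625, coefficient = 1

I ≈ (0.104167/2) × 118.430339 = 6.168247
Exact value: 6.157227
Error: 0.011020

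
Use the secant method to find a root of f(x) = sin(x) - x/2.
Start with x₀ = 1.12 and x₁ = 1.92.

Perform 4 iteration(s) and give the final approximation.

f(x) = sin(x) - x/2
x₀ = 1.12, x₁ = 1.92

Secant formula: x_{n+1} = x_n - f(x_n)(x_n - x_{n-1})/(f(x_n) - f(x_{n-1}))

Iteration 1:
  f(1.120000) = 0.340100
  f(1.920000) = -0.020355
  x_2 = 1.920000 - (-0.020355)×(1.920000 - 1.120000)/(-0.020355 - 0.340100)
       = 1.874825
Iteration 2:
  f(1.920000) = -0.020355
  f(1.874825) = 0.016726
  x_3 = 1.874825 - 0.016726×(1.874825 - 1.920000)/(0.016726 - (-0.020355))
       = 1.895202
Iteration 3:
  f(1.874825) = 0.016726
  f(1.895202) = 0.000239
  x_4 = 1.895202 - 0.000239×(1.895202 - 1.874825)/(0.000239 - 0.016726)
       = 1.895498
Iteration 4:
  f(1.895202) = 0.000239
  f(1.895498) = -0.000003
  x_5 = 1.895498 - (-0.000003)×(1.895498 - 1.895202)/(-0.000003 - 0.000239)
       = 1.895494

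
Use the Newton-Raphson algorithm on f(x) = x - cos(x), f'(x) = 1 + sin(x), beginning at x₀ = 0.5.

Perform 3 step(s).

f(x) = x - cos(x)
f'(x) = 1 + sin(x)
x₀ = 0.5

Newton-Raphson formula: x_{n+1} = x_n - f(x_n)/f'(x_n)

Iteration 1:
  f(0.500000) = -0.377583
  f'(0.500000) = 1.479426
  x_1 = 0.500000 - (-0.377583)/1.479426 = 0.755222
Iteration 2:
  f(0.755222) = 0.027103
  f'(0.755222) = 1.685451
  x_2 = 0.755222 - 0.027103/1.685451 = 0.739142
Iteration 3:
  f(0.739142) = 0.000095
  f'(0.739142) = 1.673654
  x_3 = 0.739142 - 0.000095/1.673654 = 0.739085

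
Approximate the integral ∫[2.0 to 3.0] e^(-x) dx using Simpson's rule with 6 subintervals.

f(x) = e^(-x)
a = 2.0, b = 3.0, n = 6
h = (b - a)/n = 0.166667

Simpson's rule: (h/3)[f(x₀) + 4f(x₁) + 2f(x₂) + ... + f(xₙ)]

x_0 = 2.0000, f(x_0) = 0.135335, coefficient = 1
x_1 = 2.1667, f(x_1) = 0.114559, coefficient = 4
x_2 = 2.3333, f(x_2) = 0.096972, coefficient = 2
x_3 = 2.5000, f(x_3) = 0.082085, coefficient = 4
x_4 = 2.6667, f(x_4) = 0.069483, coefficient = 2
x_5 = 2.8333, f(x_5) = 0.058816, coefficient = 4
x_6 = 3.0000, f(x_6) = 0.049787, coefficient = 1

I ≈ (0.166667/3) × 1.539874 = 0.085549
Exact value: 0.085548
Error: 0.000000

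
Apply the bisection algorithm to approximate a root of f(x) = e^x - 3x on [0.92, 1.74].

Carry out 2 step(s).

f(x) = e^x - 3x
Initial interval: [0.92, 1.74]

Iteration 1:
  c_1 = (0.920000 + 1.740000)/2 = 1.330000
  f(c_1) = f(1.330000) = -0.208957
  f(a) × f(c) ≥ 0, new interval: [1.330000, 1.740000]
Iteration 2:
  c_2 = (1.330000 + 1.740000)/2 = 1.535000
  f(c_2) = f(1.535000) = 0.036326
  f(a) × f(c) < 0, new interval: [1.330000, 1.535000]

After 2 iteration(s), the approximation is c_2 = 1.535000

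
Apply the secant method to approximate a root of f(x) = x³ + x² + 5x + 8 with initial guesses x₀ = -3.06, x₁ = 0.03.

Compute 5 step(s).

f(x) = x³ + x² + 5x + 8
x₀ = -3.06, x₁ = 0.03

Secant formula: x_{n+1} = x_n - f(x_n)(x_n - x_{n-1})/(f(x_n) - f(x_{n-1}))

Iteration 1:
  f(-3.060000) = -26.589016
  f(0.030000) = 8.150927
  x_2 = 0.030000 - 8.150927×(0.030000 - (-3.060000))/(8.150927 - (-26.589016))
       = -0.694997
Iteration 2:
  f(0.030000) = 8.150927
  f(-0.694997) = 4.672336
  x_3 = -0.694997 - 4.672336×(-0.694997 - 0.030000)/(4.672336 - 8.150927)
       = -1.668791
Iteration 3:
  f(-0.694997) = 4.672336
  f(-1.668791) = -2.206451
  x_4 = -1.668791 - (-2.206451)×(-1.668791 - (-0.694997))/(-2.206451 - 4.672336)
       = -1.356436
Iteration 4:
  f(-1.668791) = -2.206451
  f(-1.356436) = 0.562009
  x_5 = -1.356436 - 0.562009×(-1.356436 - (-1.668791))/(0.562009 - (-2.206451))
       = -1.419845
Iteration 5:
  f(-1.356436) = 0.562009
  f(-1.419845) = 0.054382
  x_6 = -1.419845 - 0.054382×(-1.419845 - (-1.356436))/(0.054382 - 0.562009)
       = -1.426638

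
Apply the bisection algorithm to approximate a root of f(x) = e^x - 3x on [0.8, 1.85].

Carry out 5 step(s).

f(x) = e^x - 3x
Initial interval: [0.8, 1.85]

Iteration 1:
  c_1 = (0.800000 + 1.850000)/2 = 1.325000
  f(c_1) = f(1.325000) = -0.212815
  f(a) × f(c) ≥ 0, new interval: [1.325000, 1.850000]
Iteration 2:
  c_2 = (1.325000 + 1.850000)/2 = 1.587500
  f(c_2) = f(1.587500) = 0.129005
  f(a) × f(c) < 0, new interval: [1.325000, 1.587500]
Iteration 3:
  c_3 = (1.325000 + 1.587500)/2 = 1.456250
  f(c_3) = f(1.456250) = -0.078908
  f(a) × f(c) ≥ 0, new interval: [1.456250, 1.587500]
Iteration 4:
  c_4 = (1.456250 + 1.587500)/2 = 1.521875
  f(c_4) = f(1.521875) = 0.015181
  f(a) × f(c) < 0, new interval: [1.456250, 1.521875]
Iteration 5:
  c_5 = (1.456250 + 1.521875)/2 = 1.489063
  f(c_5) = f(1.489063) = -0.034250
  f(a) × f(c) ≥ 0, new interval: [1.489063, 1.521875]

After 5 iteration(s), the approximation is c_5 = 1.489063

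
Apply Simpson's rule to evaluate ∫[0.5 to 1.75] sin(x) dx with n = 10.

f(x) = sin(x)
a = 0.5, b = 1.75, n = 10
h = (b - a)/n = 0.125000

Simpson's rule: (h/3)[f(x₀) + 4f(x₁) + 2f(x₂) + ... + f(xₙ)]

x_0 = 0.5000, f(x_0) = 0.479426, coefficient = 1
x_1 = 0.6250, f(x_1) = 0.585097, coefficient = 4
x_2 = 0.7500, f(x_2) = 0.681639, coefficient = 2
x_3 = 0.8750, f(x_3) = 0.767544, coefficient = 4
x_4 = 1.0000, f(x_4) = 0.841471, coefficient = 2
x_5 = 1.1250, f(x_5) = 0.902268, coefficient = 4
x_6 = 1.2500, f(x_6) = 0.948985, coefficient = 2
x_7 = 1.3750, f(x_7) = 0.980893, coefficient = 4
x_8 = 1.5000, f(x_8) = 0.997495, coefficient = 2
x_9 = 1.6250, f(x_9) = 0.998531, coefficient = 4
x_10 = 1.7500, f(x_10) = 0.983986, coefficient = 1

I ≈ (0.125000/3) × 25.339921 = 1.055830
Exact value: 1.055829
Error: 0.000001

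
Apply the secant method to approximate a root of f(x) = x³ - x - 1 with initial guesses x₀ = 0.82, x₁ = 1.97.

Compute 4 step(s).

f(x) = x³ - x - 1
x₀ = 0.82, x₁ = 1.97

Secant formula: x_{n+1} = x_n - f(x_n)(x_n - x_{n-1})/(f(x_n) - f(x_{n-1}))

Iteration 1:
  f(0.820000) = -1.268632
  f(1.970000) = 4.675373
  x_2 = 1.970000 - 4.675373×(1.970000 - 0.820000)/(4.675373 - (-1.268632))
       = 1.065445
Iteration 2:
  f(1.970000) = 4.675373
  f(1.065445) = -0.855980
  x_3 = 1.065445 - (-0.855980)×(1.065445 - 1.970000)/(-0.855980 - 4.675373)
       = 1.205426
Iteration 3:
  f(1.065445) = -0.855980
  f(1.205426) = -0.453881
  x_4 = 1.205426 - (-0.453881)×(1.205426 - 1.065445)/(-0.453881 - (-0.855980))
       = 1.363432
Iteration 4:
  f(1.205426) = -0.453881
  f(1.363432) = 0.171118
  x_5 = 1.363432 - 0.171118×(1.363432 - 1.205426)/(0.171118 - (-0.453881))
       = 1.320172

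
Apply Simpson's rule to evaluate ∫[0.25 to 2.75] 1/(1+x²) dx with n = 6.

f(x) = 1/(1+x²)
a = 0.25, b = 2.75, n = 6
h = (b - a)/n = 0.416667

Simpson's rule: (h/3)[f(x₀) + 4f(x₁) + 2f(x₂) + ... + f(xₙ)]

x_0 = 0.2500, f(x_0) = 0.941176, coefficient = 1
x_1 = 0.6667, f(x_1) = 0.692308, coefficient = 4
x_2 = 1.0833, f(x_2) = 0.460064, coefficient = 2
x_3 = 1.5000, f(x_3) = 0.307692, coefficient = 4
x_4 = 1.9167, f(x_4) = 0.213967, coefficient = 2
x_5 = 2.3333, f(x_5) = 0.155172, coefficient = 4
x_6 = 2.7500, f(x_6) = 0.116788, coefficient = 1

I ≈ (0.416667/3) × 7.026717 = 0.975933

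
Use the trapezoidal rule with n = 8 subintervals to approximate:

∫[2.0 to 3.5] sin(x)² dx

f(x) = sin(x)²
a = 2.0, b = 3.5, n = 8
h = (b - a)/n = 0.187500

Trapezoidal rule: (h/2)[f(x₀) + 2f(x₁) + 2f(x₂) + ... + f(xₙ)]

x_0 = 2.0000, f(x_0) = 0.826822, coefficient = 1
x_1 = 2.1875, f(x_1) = 0.665512, coefficient = 2
x_2 = 2.3750, f(x_2) = 0.481199, coefficient = 2
x_3 = 2.5625, f(x_3) = 0.299499, coefficient = 2
x_4 = 2.7500, f(x_4) = 0.145665, coefficient = 2
x_5 = 2.9375, f(x_5) = 0.041079, coefficient = 2
x_6 = 3.1250, f(x_6) = 0.000275, coefficient = 2
x_7 = 3.3125, f(x_7) = 0.028926, coefficient = 2
x_8 = 3.5000, f(x_8) = 0.123049, coefficient = 1

I ≈ (0.187500/2) × 4.274181 = 0.400704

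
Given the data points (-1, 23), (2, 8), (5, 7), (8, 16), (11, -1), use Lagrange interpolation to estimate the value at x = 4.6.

Lagrange interpolation formula:
P(x) = Σ yᵢ × Lᵢ(x)
where Lᵢ(x) = Π_{j≠i} (x - xⱼ)/(xᵢ - xⱼ)

L_0(4.6) = (4.6 - 2)/(-1 - 2) × (4.6 - 5)/(-1 - 5) × (4.6 - 8)/(-1 - 8) × (4.6 - 11)/(-1 - 11) = -0.011641
L_1(4.6) = (4.6 - (-1))/(2 - (-1)) × (4.6 - 5)/(2 - 5) × (4.6 - 8)/(2 - 8) × (4.6 - 11)/(2 - 11) = 0.100293
L_2(4.6) = (4.6 - (-1))/(5 - (-1)) × (4.6 - 2)/(5 - 2) × (4.6 - 8)/(5 - 8) × (4.6 - 11)/(5 - 11) = 0.977857
L_3(4.6) = (4.6 - (-1))/(8 - (-1)) × (4.6 - 2)/(8 - 2) × (4.6 - 5)/(8 - 5) × (4.6 - 11)/(8 - 11) = -0.076695
L_4(4.6) = (4.6 - (-1))/(11 - (-1)) × (4.6 - 2)/(11 - 2) × (4.6 - 5)/(11 - 5) × (4.6 - 8)/(11 - 8) = 0.010186

P(4.6) = 23×L_0(4.6) + 8×L_1(4.6) + 7×L_2(4.6) + 16×L_3(4.6) + (-1)×L_4(4.6)
P(4.6) = 6.142295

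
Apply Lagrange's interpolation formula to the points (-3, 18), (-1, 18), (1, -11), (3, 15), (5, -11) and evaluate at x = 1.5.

Lagrange interpolation formula:
P(x) = Σ yᵢ × Lᵢ(x)
where Lᵢ(x) = Π_{j≠i} (x - xⱼ)/(xᵢ - xⱼ)

L_0(1.5) = (1.5 - (-1))/(-3 - (-1)) × (1.5 - 1)/(-3 - 1) × (1.5 - 3)/(-3 - 3) × (1.5 - 5)/(-3 - 5) = 0.017090
L_1(1.5) = (1.5 - (-3))/(-1 - (-3)) × (1.5 - 1)/(-1 - 1) × (1.5 - 3)/(-1 - 3) × (1.5 - 5)/(-1 - 5) = -0.123047
L_2(1.5) = (1.5 - (-3))/(1 - (-3)) × (1.5 - (-1))/(1 - (-1)) × (1.5 - 3)/(1 - 3) × (1.5 - 5)/(1 - 5) = 0.922852
L_3(1.5) = (1.5 - (-3))/(3 - (-3)) × (1.5 - (-1))/(3 - (-1)) × (1.5 - 1)/(3 - 1) × (1.5 - 5)/(3 - 5) = 0.205078
L_4(1.5) = (1.5 - (-3))/(5 - (-3)) × (1.5 - (-1))/(5 - (-1)) × (1.5 - 1)/(5 - 1) × (1.5 - 3)/(5 - 3) = -0.021973

P(1.5) = 18×L_0(1.5) + 18×L_1(1.5) + (-11)×L_2(1.5) + 15×L_3(1.5) + (-11)×L_4(1.5)
P(1.5) = -8.740723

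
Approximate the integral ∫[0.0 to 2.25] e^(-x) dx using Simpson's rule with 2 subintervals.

f(x) = e^(-x)
a = 0.0, b = 2.25, n = 2
h = (b - a)/n = 1.125000

Simpson's rule: (h/3)[f(x₀) + 4f(x₁) + 2f(x₂) + ... + f(xₙ)]

x_0 = 0.0000, f(x_0) = 1.000000, coefficient = 1
x_1 = 1.1250, f(x_1) = 0.324652, coefficient = 4
x_2 = 2.2500, f(x_2) = 0.105399, coefficient = 1

I ≈ (1.125000/3) × 2.404009 = 0.901503
Exact value: 0.894601
Error: 0.006903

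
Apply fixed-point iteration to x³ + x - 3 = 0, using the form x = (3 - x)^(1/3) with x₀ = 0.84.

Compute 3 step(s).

Equation: x³ + x - 3 = 0
Fixed-point form: x = (3 - x)^(1/3)
x₀ = 0.84

x_1 = g(0.840000) = 1.292661
x_2 = g(1.292661) = 1.195198
x_3 = g(1.195198) = 1.217521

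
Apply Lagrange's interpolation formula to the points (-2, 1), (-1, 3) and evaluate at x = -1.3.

Lagrange interpolation formula:
P(x) = Σ yᵢ × Lᵢ(x)
where Lᵢ(x) = Π_{j≠i} (x - xⱼ)/(xᵢ - xⱼ)

L_0(-1.3) = (-1.3 - (-1))/(-2 - (-1)) = 0.300000
L_1(-1.3) = (-1.3 - (-2))/(-1 - (-2)) = 0.700000

P(-1.3) = 1×L_0(-1.3) + 3×L_1(-1.3)
P(-1.3) = 2.400000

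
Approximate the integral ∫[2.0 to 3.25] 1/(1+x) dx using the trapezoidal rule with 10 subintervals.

f(x) = 1/(1+x)
a = 2.0, b = 3.25, n = 10
h = (b - a)/n = 0.125000

Trapezoidal rule: (h/2)[f(x₀) + 2f(x₁) + 2f(x₂) + ... + f(xₙ)]

x_0 = 2.0000, f(x_0) = 0.333333, coefficient = 1
x_1 = 2.1250, f(x_1) = 0.320000, coefficient = 2
x_2 = 2.2500, f(x_2) = 0.307692, coefficient = 2
x_3 = 2.3750, f(x_3) = 0.296296, coefficient = 2
x_4 = 2.5000, f(x_4) = 0.285714, coefficient = 2
x_5 = 2.6250, f(x_5) = 0.275862, coefficient = 2
x_6 = 2.7500, f(x_6) = 0.266667, coefficient = 2
x_7 = 2.8750, f(x_7) = 0.258065, coefficient = 2
x_8 = 3.0000, f(x_8) = 0.250000, coefficient = 2
x_9 = 3.1250, f(x_9) = 0.242424, coefficient = 2
x_10 = 3.2500, f(x_10) = 0.235294, coefficient = 1

I ≈ (0.125000/2) × 5.574068 = 0.348379
Exact value: 0.348307
Error: 0.000073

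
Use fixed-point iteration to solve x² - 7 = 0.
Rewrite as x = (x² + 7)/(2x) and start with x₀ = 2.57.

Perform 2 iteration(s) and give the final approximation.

Equation: x² - 7 = 0
Fixed-point form: x = (x² + 7)/(2x)
x₀ = 2.57

x_1 = g(2.570000) = 2.646868
x_2 = g(2.646868) = 2.645752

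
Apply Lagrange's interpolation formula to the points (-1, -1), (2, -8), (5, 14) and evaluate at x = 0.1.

Lagrange interpolation formula:
P(x) = Σ yᵢ × Lᵢ(x)
where Lᵢ(x) = Π_{j≠i} (x - xⱼ)/(xᵢ - xⱼ)

L_0(0.1) = (0.1 - 2)/(-1 - 2) × (0.1 - 5)/(-1 - 5) = 0.517222
L_1(0.1) = (0.1 - (-1))/(2 - (-1)) × (0.1 - 5)/(2 - 5) = 0.598889
L_2(0.1) = (0.1 - (-1))/(5 - (-1)) × (0.1 - 2)/(5 - 2) = -0.116111

P(0.1) = (-1)×L_0(0.1) + (-8)×L_1(0.1) + 14×L_2(0.1)
P(0.1) = -6.933889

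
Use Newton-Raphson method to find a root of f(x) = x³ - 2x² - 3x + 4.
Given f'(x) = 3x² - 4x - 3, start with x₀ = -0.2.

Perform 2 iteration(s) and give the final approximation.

f(x) = x³ - 2x² - 3x + 4
f'(x) = 3x² - 4x - 3
x₀ = -0.2

Newton-Raphson formula: x_{n+1} = x_n - f(x_n)/f'(x_n)

Iteration 1:
  f(-0.200000) = 4.512000
  f'(-0.200000) = -2.080000
  x_1 = -0.200000 - 4.512000/(-2.080000) = 1.969231
Iteration 2:
  f(1.969231) = -2.027011
  f'(1.969231) = 0.756686
  x_2 = 1.969231 - (-2.027011)/0.756686 = 4.648031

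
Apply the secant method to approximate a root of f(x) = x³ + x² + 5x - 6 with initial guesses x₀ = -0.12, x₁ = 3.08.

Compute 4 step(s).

f(x) = x³ + x² + 5x - 6
x₀ = -0.12, x₁ = 3.08

Secant formula: x_{n+1} = x_n - f(x_n)(x_n - x_{n-1})/(f(x_n) - f(x_{n-1}))

Iteration 1:
  f(-0.120000) = -6.587328
  f(3.080000) = 48.104512
  x_2 = 3.080000 - 48.104512×(3.080000 - (-0.120000))/(48.104512 - (-6.587328))
       = 0.265422
Iteration 2:
  f(3.080000) = 48.104512
  f(0.265422) = -4.583741
  x_3 = 0.265422 - (-4.583741)×(0.265422 - 3.080000)/(-4.583741 - 48.104512)
       = 0.510283
Iteration 3:
  f(0.265422) = -4.583741
  f(0.510283) = -3.055323
  x_4 = 0.510283 - (-3.055323)×(0.510283 - 0.265422)/(-3.055323 - (-4.583741))
       = 0.999763
Iteration 4:
  f(0.510283) = -3.055323
  f(0.999763) = 0.997627
  x_5 = 0.999763 - 0.997627×(0.999763 - 0.510283)/(0.997627 - (-3.055323))
       = 0.879278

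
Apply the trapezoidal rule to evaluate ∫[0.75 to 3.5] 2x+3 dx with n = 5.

f(x) = 2x+3
a = 0.75, b = 3.5, n = 5
h = (b - a)/n = 0.550000

Trapezoidal rule: (h/2)[f(x₀) + 2f(x₁) + 2f(x₂) + ... + f(xₙ)]

x_0 = 0.7500, f(x_0) = 4.500000, coefficient = 1
x_1 = 1.3000, f(x_1) = 5.600000, coefficient = 2
x_2 = 1.8500, f(x_2) = 6.700000, coefficient = 2
x_3 = 2.4000, f(x_3) = 7.800000, coefficient = 2
x_4 = 2.9500, f(x_4) = 8.900000, coefficient = 2
x_5 = 3.5000, f(x_5) = 10.000000, coefficient = 1

I ≈ (0.550000/2) × 72.500000 = 19.937500
Exact value: 19.937500
Error: 0.000000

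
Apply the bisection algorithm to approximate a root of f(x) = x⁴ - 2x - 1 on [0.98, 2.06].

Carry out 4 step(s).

f(x) = x⁴ - 2x - 1
Initial interval: [0.98, 2.06]

Iteration 1:
  c_1 = (0.980000 + 2.060000)/2 = 1.520000
  f(c_1) = f(1.520000) = 1.297948
  f(a) × f(c) < 0, new interval: [0.980000, 1.520000]
Iteration 2:
  c_2 = (0.980000 + 1.520000)/2 = 1.250000
  f(c_2) = f(1.250000) = -1.058594
  f(a) × f(c) ≥ 0, new interval: [1.250000, 1.520000]
Iteration 3:
  c_3 = (1.250000 + 1.520000)/2 = 1.385000
  f(c_3) = f(1.385000) = -0.090413
  f(a) × f(c) ≥ 0, new interval: [1.385000, 1.520000]
Iteration 4:
  c_4 = (1.385000 + 1.520000)/2 = 1.452500
  f(c_4) = f(1.452500) = 0.546071
  f(a) × f(c) < 0, new interval: [1.385000, 1.452500]

After 4 iteration(s), the approximation is c_4 = 1.452500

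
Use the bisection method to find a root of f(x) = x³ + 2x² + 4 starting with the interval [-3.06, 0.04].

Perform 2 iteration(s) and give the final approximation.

f(x) = x³ + 2x² + 4
Initial interval: [-3.06, 0.04]

Iteration 1:
  c_1 = (-3.060000 + 0.040000)/2 = -1.510000
  f(c_1) = f(-1.510000) = 5.117249
  f(a) × f(c) < 0, new interval: [-3.060000, -1.510000]
Iteration 2:
  c_2 = (-3.060000 + (-1.510000))/2 = -2.285000
  f(c_2) = f(-2.285000) = 2.511951
  f(a) × f(c) < 0, new interval: [-3.060000, -2.285000]

After 2 iteration(s), the approximation is c_2 = -2.285000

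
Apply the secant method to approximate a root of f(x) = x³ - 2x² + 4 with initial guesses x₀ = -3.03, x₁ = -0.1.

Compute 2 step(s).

f(x) = x³ - 2x² + 4
x₀ = -3.03, x₁ = -0.1

Secant formula: x_{n+1} = x_n - f(x_n)(x_n - x_{n-1})/(f(x_n) - f(x_{n-1}))

Iteration 1:
  f(-3.030000) = -42.179927
  f(-0.100000) = 3.979000
  x_2 = -0.100000 - 3.979000×(-0.100000 - (-3.030000))/(3.979000 - (-42.179927))
       = -0.352572
Iteration 2:
  f(-0.100000) = 3.979000
  f(-0.352572) = 3.707558
  x_3 = -0.352572 - 3.707558×(-0.352572 - (-0.100000))/(3.707558 - 3.979000)
       = -3.802397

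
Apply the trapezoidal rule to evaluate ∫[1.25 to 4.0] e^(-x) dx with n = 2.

f(x) = e^(-x)
a = 1.25, b = 4.0, n = 2
h = (b - a)/n = 1.375000

Trapezoidal rule: (h/2)[f(x₀) + 2f(x₁) + 2f(x₂) + ... + f(xₙ)]

x_0 = 1.2500, f(x_0) = 0.286505, coefficient = 1
x_1 = 2.6250, f(x_1) = 0.072440, coefficient = 2
x_2 = 4.0000, f(x_2) = 0.018316, coefficient = 1

I ≈ (1.375000/2) × 0.449700 = 0.309169
Exact value: 0.268189
Error: 0.040980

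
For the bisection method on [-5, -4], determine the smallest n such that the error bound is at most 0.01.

We need (b-a)/2^n ≤ 0.01
(-4 - (-5))/2^n ≤ 0.01
1/2^n ≤ 0.01
2^n ≥ 100
n ≥ log₂(100) = 6.64
n ≥ 7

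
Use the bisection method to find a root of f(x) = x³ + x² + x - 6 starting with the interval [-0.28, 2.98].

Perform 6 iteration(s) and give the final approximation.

f(x) = x³ + x² + x - 6
Initial interval: [-0.28, 2.98]

Iteration 1:
  c_1 = (-0.280000 + 2.980000)/2 = 1.350000
  f(c_1) = f(1.350000) = -0.367125
  f(a) × f(c) ≥ 0, new interval: [1.350000, 2.980000]
Iteration 2:
  c_2 = (1.350000 + 2.980000)/2 = 2.165000
  f(c_2) = f(2.165000) = 11.000067
  f(a) × f(c) < 0, new interval: [1.350000, 2.165000]
Iteration 3:
  c_3 = (1.350000 + 2.165000)/2 = 1.757500
  f(c_3) = f(1.757500) = 4.274883
  f(a) × f(c) < 0, new interval: [1.350000, 1.757500]
Iteration 4:
  c_4 = (1.350000 + 1.757500)/2 = 1.553750
  f(c_4) = f(1.553750) = 1.718858
  f(a) × f(c) < 0, new interval: [1.350000, 1.553750]
Iteration 5:
  c_5 = (1.350000 + 1.553750)/2 = 1.451875
  f(c_5) = f(1.451875) = 0.620283
  f(a) × f(c) < 0, new interval: [1.350000, 1.451875]
Iteration 6:
  c_6 = (1.350000 + 1.451875)/2 = 1.400937
  f(c_6) = f(1.400937) = 0.113080
  f(a) × f(c) < 0, new interval: [1.350000, 1.400937]

After 6 iteration(s), the approximation is c_6 = 1.400937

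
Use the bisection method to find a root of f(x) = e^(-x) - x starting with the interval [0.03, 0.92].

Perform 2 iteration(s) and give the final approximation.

f(x) = e^(-x) - x
Initial interval: [0.03, 0.92]

Iteration 1:
  c_1 = (0.030000 + 0.920000)/2 = 0.475000
  f(c_1) = f(0.475000) = 0.146885
  f(a) × f(c) ≥ 0, new interval: [0.475000, 0.920000]
Iteration 2:
  c_2 = (0.475000 + 0.920000)/2 = 0.697500
  f(c_2) = f(0.697500) = -0.199672
  f(a) × f(c) < 0, new interval: [0.475000, 0.697500]

After 2 iteration(s), the approximation is c_2 = 0.697500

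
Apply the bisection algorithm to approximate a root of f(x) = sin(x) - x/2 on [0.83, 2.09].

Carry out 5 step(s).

f(x) = sin(x) - x/2
Initial interval: [0.83, 2.09]

Iteration 1:
  c_1 = (0.830000 + 2.090000)/2 = 1.460000
  f(c_1) = f(1.460000) = 0.263868
  f(a) × f(c) ≥ 0, new interval: [1.460000, 2.090000]
Iteration 2:
  c_2 = (1.460000 + 2.090000)/2 = 1.775000
  f(c_2) = f(1.775000) = 0.091723
  f(a) × f(c) ≥ 0, new interval: [1.775000, 2.090000]
Iteration 3:
  c_3 = (1.775000 + 2.090000)/2 = 1.932500
  f(c_3) = f(1.932500) = -0.030955
  f(a) × f(c) < 0, new interval: [1.775000, 1.932500]
Iteration 4:
  c_4 = (1.775000 + 1.932500)/2 = 1.853750
  f(c_4) = f(1.853750) = 0.033360
  f(a) × f(c) ≥ 0, new interval: [1.853750, 1.932500]
Iteration 5:
  c_5 = (1.853750 + 1.932500)/2 = 1.893125
  f(c_5) = f(1.893125) = 0.001938
  f(a) × f(c) ≥ 0, new interval: [1.893125, 1.932500]

After 5 iteration(s), the approximation is c_5 = 1.893125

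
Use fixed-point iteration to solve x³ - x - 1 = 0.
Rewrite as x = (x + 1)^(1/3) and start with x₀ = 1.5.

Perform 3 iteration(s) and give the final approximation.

Equation: x³ - x - 1 = 0
Fixed-point form: x = (x + 1)^(1/3)
x₀ = 1.5

x_1 = g(1.500000) = 1.357209
x_2 = g(1.357209) = 1.330861
x_3 = g(1.330861) = 1.325884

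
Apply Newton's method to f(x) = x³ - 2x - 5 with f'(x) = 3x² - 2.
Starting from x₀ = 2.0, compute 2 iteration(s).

f(x) = x³ - 2x - 5
f'(x) = 3x² - 2
x₀ = 2.0

Newton-Raphson formula: x_{n+1} = x_n - f(x_n)/f'(x_n)

Iteration 1:
  f(2.000000) = -1.000000
  f'(2.000000) = 10.000000
  x_1 = 2.000000 - (-1.000000)/10.000000 = 2.100000
Iteration 2:
  f(2.100000) = 0.061000
  f'(2.100000) = 11.230000
  x_2 = 2.100000 - 0.061000/11.230000 = 2.094568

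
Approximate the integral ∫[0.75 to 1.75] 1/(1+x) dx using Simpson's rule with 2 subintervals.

f(x) = 1/(1+x)
a = 0.75, b = 1.75, n = 2
h = (b - a)/n = 0.500000

Simpson's rule: (h/3)[f(x₀) + 4f(x₁) + 2f(x₂) + ... + f(xₙ)]

x_0 = 0.7500, f(x_0) = 0.571429, coefficient = 1
x_1 = 1.2500, f(x_1) = 0.444444, coefficient = 4
x_2 = 1.7500, f(x_2) = 0.363636, coefficient = 1

I ≈ (0.500000/3) × 2.712843 = 0.452140
Exact value: 0.451985
Error: 0.000155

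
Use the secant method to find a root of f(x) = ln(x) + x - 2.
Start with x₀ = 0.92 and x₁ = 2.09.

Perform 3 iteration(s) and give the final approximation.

f(x) = ln(x) + x - 2
x₀ = 0.92, x₁ = 2.09

Secant formula: x_{n+1} = x_n - f(x_n)(x_n - x_{n-1})/(f(x_n) - f(x_{n-1}))

Iteration 1:
  f(0.920000) = -1.163382
  f(2.090000) = 0.827164
  x_2 = 2.090000 - 0.827164×(2.090000 - 0.920000)/(0.827164 - (-1.163382))
       = 1.603811
Iteration 2:
  f(2.090000) = 0.827164
  f(1.603811) = 0.076193
  x_3 = 1.603811 - 0.076193×(1.603811 - 2.090000)/(0.076193 - 0.827164)
       = 1.554482
Iteration 3:
  f(1.603811) = 0.076193
  f(1.554482) = -0.004375
  x_4 = 1.554482 - (-0.004375)×(1.554482 - 1.603811)/(-0.004375 - 0.076193)
       = 1.557161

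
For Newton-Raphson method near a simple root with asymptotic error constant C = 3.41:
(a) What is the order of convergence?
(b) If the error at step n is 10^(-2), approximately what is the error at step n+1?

(a) Newton-Raphson has quadratic (order 2) convergence near simple roots.
    This means |e_{n+1}| ≈ C|e_n|².

(b) With |e_n| = 10^(-2) and C = 3.41:
    |e_{n+1}| ≈ 3.41 × (10^(-2))² = 3.41 × 10^(-4)

(a) 2 (quadratic); (b) |e_{n+1}| ≈ 3.410e-04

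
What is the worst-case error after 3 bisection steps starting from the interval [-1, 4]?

Bisection error bound: |error| ≤ (b-a)/2^n
|error| ≤ (4 - (-1))/2^3 = 5/2^3
|error| ≤ 0.6250000000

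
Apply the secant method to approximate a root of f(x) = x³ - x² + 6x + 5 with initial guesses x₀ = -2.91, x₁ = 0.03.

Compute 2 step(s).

f(x) = x³ - x² + 6x + 5
x₀ = -2.91, x₁ = 0.03

Secant formula: x_{n+1} = x_n - f(x_n)(x_n - x_{n-1})/(f(x_n) - f(x_{n-1}))

Iteration 1:
  f(-2.910000) = -45.570271
  f(0.030000) = 5.179127
  x_2 = 0.030000 - 5.179127×(0.030000 - (-2.910000))/(5.179127 - (-45.570271))
       = -0.270036
Iteration 2:
  f(0.030000) = 5.179127
  f(-0.270036) = 3.287175
  x_3 = -0.270036 - 3.287175×(-0.270036 - 0.030000)/(3.287175 - 5.179127)
       = -0.791334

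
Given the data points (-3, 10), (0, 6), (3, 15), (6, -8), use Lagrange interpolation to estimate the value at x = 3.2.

Lagrange interpolation formula:
P(x) = Σ yᵢ × Lᵢ(x)
where Lᵢ(x) = Π_{j≠i} (x - xⱼ)/(xᵢ - xⱼ)

L_0(3.2) = (3.2 - 0)/(-3 - 0) × (3.2 - 3)/(-3 - 3) × (3.2 - 6)/(-3 - 6) = 0.011062
L_1(3.2) = (3.2 - (-3))/(0 - (-3)) × (3.2 - 3)/(0 - 3) × (3.2 - 6)/(0 - 6) = -0.064296
L_2(3.2) = (3.2 - (-3))/(3 - (-3)) × (3.2 - 0)/(3 - 0) × (3.2 - 6)/(3 - 6) = 1.028741
L_3(3.2) = (3.2 - (-3))/(6 - (-3)) × (3.2 - 0)/(6 - 0) × (3.2 - 3)/(6 - 3) = 0.024494

P(3.2) = 10×L_0(3.2) + 6×L_1(3.2) + 15×L_2(3.2) + (-8)×L_3(3.2)
P(3.2) = 14.960000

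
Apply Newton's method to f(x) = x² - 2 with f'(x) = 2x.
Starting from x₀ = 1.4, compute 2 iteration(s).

f(x) = x² - 2
f'(x) = 2x
x₀ = 1.4

Newton-Raphson formula: x_{n+1} = x_n - f(x_n)/f'(x_n)

Iteration 1:
  f(1.400000) = -0.040000
  f'(1.400000) = 2.800000
  x_1 = 1.400000 - (-0.040000)/2.800000 = 1.414286
Iteration 2:
  f(1.414286) = 0.000204
  f'(1.414286) = 2.828571
  x_2 = 1.414286 - 0.000204/2.828571 = 1.414214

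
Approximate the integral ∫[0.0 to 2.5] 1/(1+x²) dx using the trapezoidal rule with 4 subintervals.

f(x) = 1/(1+x²)
a = 0.0, b = 2.5, n = 4
h = (b - a)/n = 0.625000

Trapezoidal rule: (h/2)[f(x₀) + 2f(x₁) + 2f(x₂) + ... + f(xₙ)]

x_0 = 0.0000, f(x_0) = 1.000000, coefficient = 1
x_1 = 0.6250, f(x_1) = 0.719101, coefficient = 2
x_2 = 1.2500, f(x_2) = 0.390244, coefficient = 2
x_3 = 1.8750, f(x_3) = 0.221453, coefficient = 2
x_4 = 2.5000, f(x_4) = 0.137931, coefficient = 1

I ≈ (0.625000/2) × 3.799528 = 1.187352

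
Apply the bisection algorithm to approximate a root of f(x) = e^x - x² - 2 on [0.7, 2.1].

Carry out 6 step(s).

f(x) = e^x - x² - 2
Initial interval: [0.7, 2.1]

Iteration 1:
  c_1 = (0.700000 + 2.100000)/2 = 1.400000
  f(c_1) = f(1.400000) = 0.095200
  f(a) × f(c) < 0, new interval: [0.700000, 1.400000]
Iteration 2:
  c_2 = (0.700000 + 1.400000)/2 = 1.050000
  f(c_2) = f(1.050000) = -0.244849
  f(a) × f(c) ≥ 0, new interval: [1.050000, 1.400000]
Iteration 3:
  c_3 = (1.050000 + 1.400000)/2 = 1.225000
  f(c_3) = f(1.225000) = -0.096459
  f(a) × f(c) ≥ 0, new interval: [1.225000, 1.400000]
Iteration 4:
  c_4 = (1.225000 + 1.400000)/2 = 1.312500
  f(c_4) = f(1.312500) = -0.007206
  f(a) × f(c) ≥ 0, new interval: [1.312500, 1.400000]
Iteration 5:
  c_5 = (1.312500 + 1.400000)/2 = 1.356250
  f(c_5) = f(1.356250) = 0.042196
  f(a) × f(c) < 0, new interval: [1.312500, 1.356250]
Iteration 6:
  c_6 = (1.312500 + 1.356250)/2 = 1.334375
  f(c_6) = f(1.334375) = 0.017065
  f(a) × f(c) < 0, new interval: [1.312500, 1.334375]

After 6 iteration(s), the approximation is c_6 = 1.334375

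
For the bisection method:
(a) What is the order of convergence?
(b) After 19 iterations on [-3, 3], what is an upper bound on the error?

(a) Bisection has linear (order 1) convergence; the error is halved each step.

(b) Error bound = (b-a)/2^n = (3 - (-3))/2^{19}
    = 6/2^{19}

(a) 1 (linear); (b) error ≤ 1.14e-05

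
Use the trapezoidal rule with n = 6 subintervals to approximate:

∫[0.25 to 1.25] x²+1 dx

f(x) = x²+1
a = 0.25, b = 1.25, n = 6
h = (b - a)/n = 0.166667

Trapezoidal rule: (h/2)[f(x₀) + 2f(x₁) + 2f(x₂) + ... + f(xₙ)]

x_0 = 0.2500, f(x_0) = 1.062500, coefficient = 1
x_1 = 0.4167, f(x_1) = 1.173611, coefficient = 2
x_2 = 0.5833, f(x_2) = 1.340278, coefficient = 2
x_3 = 0.7500, f(x_3) = 1.562500, coefficient = 2
x_4 = 0.9167, f(x_4) = 1.840278, coefficient = 2
x_5 = 1.0833, f(x_5) = 2.173611, coefficient = 2
x_6 = 1.2500, f(x_6) = 2.562500, coefficient = 1

I ≈ (0.166667/2) × 19.805556 = 1.650463
Exact value: 1.645833
Error: 0.004630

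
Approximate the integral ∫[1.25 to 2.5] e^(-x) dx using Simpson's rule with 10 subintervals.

f(x) = e^(-x)
a = 1.25, b = 2.5, n = 10
h = (b - a)/n = 0.125000

Simpson's rule: (h/3)[f(x₀) + 4f(x₁) + 2f(x₂) + ... + f(xₙ)]

x_0 = 1.2500, f(x_0) = 0.286505, coefficient = 1
x_1 = 1.3750, f(x_1) = 0.252840, coefficient = 4
x_2 = 1.5000, f(x_2) = 0.223130, coefficient = 2
x_3 = 1.6250, f(x_3) = 0.196912, coefficient = 4
x_4 = 1.7500, f(x_4) = 0.173774, coefficient = 2
x_5 = 1.8750, f(x_5) = 0.153355, coefficient = 4
x_6 = 2.0000, f(x_6) = 0.135335, coefficient = 2
x_7 = 2.1250, f(x_7) = 0.119433, coefficient = 4
x_8 = 2.2500, f(x_8) = 0.105399, coefficient = 2
x_9 = 2.3750, f(x_9) = 0.093014, coefficient = 4
x_10 = 2.5000, f(x_10) = 0.082085, coefficient = 1

I ≈ (0.125000/3) × 4.906082 = 0.204420
Exact value: 0.204420
Error: 0.000000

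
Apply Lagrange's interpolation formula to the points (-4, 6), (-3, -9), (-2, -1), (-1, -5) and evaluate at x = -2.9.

Lagrange interpolation formula:
P(x) = Σ yᵢ × Lᵢ(x)
where Lᵢ(x) = Π_{j≠i} (x - xⱼ)/(xᵢ - xⱼ)

L_0(-2.9) = (-2.9 - (-3))/(-4 - (-3)) × (-2.9 - (-2))/(-4 - (-2)) × (-2.9 - (-1))/(-4 - (-1)) = -0.028500
L_1(-2.9) = (-2.9 - (-4))/(-3 - (-4)) × (-2.9 - (-2))/(-3 - (-2)) × (-2.9 - (-1))/(-3 - (-1)) = 0.940500
L_2(-2.9) = (-2.9 - (-4))/(-2 - (-4)) × (-2.9 - (-3))/(-2 - (-3)) × (-2.9 - (-1))/(-2 - (-1)) = 0.104500
L_3(-2.9) = (-2.9 - (-4))/(-1 - (-4)) × (-2.9 - (-3))/(-1 - (-3)) × (-2.9 - (-2))/(-1 - (-2)) = -0.016500

P(-2.9) = 6×L_0(-2.9) + (-9)×L_1(-2.9) + (-1)×L_2(-2.9) + (-5)×L_3(-2.9)
P(-2.9) = -8.657500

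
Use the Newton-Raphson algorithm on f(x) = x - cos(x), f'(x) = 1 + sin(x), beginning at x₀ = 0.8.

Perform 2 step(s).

f(x) = x - cos(x)
f'(x) = 1 + sin(x)
x₀ = 0.8

Newton-Raphson formula: x_{n+1} = x_n - f(x_n)/f'(x_n)

Iteration 1:
  f(0.800000) = 0.103293
  f'(0.800000) = 1.717356
  x_1 = 0.800000 - 0.103293/1.717356 = 0.739853
Iteration 2:
  f(0.739853) = 0.001286
  f'(0.739853) = 1.674180
  x_2 = 0.739853 - 0.001286/1.674180 = 0.739085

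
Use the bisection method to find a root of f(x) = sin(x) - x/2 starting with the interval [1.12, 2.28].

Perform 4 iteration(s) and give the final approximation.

f(x) = sin(x) - x/2
Initial interval: [1.12, 2.28]

Iteration 1:
  c_1 = (1.120000 + 2.280000)/2 = 1.700000
  f(c_1) = f(1.700000) = 0.141665
  f(a) × f(c) ≥ 0, new interval: [1.700000, 2.280000]
Iteration 2:
  c_2 = (1.700000 + 2.280000)/2 = 1.990000
  f(c_2) = f(1.990000) = -0.081587
  f(a) × f(c) < 0, new interval: [1.700000, 1.990000]
Iteration 3:
  c_3 = (1.700000 + 1.990000)/2 = 1.845000
  f(c_3) = f(1.845000) = 0.040141
  f(a) × f(c) ≥ 0, new interval: [1.845000, 1.990000]
Iteration 4:
  c_4 = (1.845000 + 1.990000)/2 = 1.917500
  f(c_4) = f(1.917500) = -0.018252
  f(a) × f(c) < 0, new interval: [1.845000, 1.917500]

After 4 iteration(s), the approximation is c_4 = 1.917500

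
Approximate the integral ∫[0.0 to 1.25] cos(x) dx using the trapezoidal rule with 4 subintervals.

f(x) = cos(x)
a = 0.0, b = 1.25, n = 4
h = (b - a)/n = 0.312500

Trapezoidal rule: (h/2)[f(x₀) + 2f(x₁) + 2f(x₂) + ... + f(xₙ)]

x_0 = 0.0000, f(x_0) = 1.000000, coefficient = 1
x_1 = 0.3125, f(x_1) = 0.951568, coefficient = 2
x_2 = 0.6250, f(x_2) = 0.810963, coefficient = 2
x_3 = 0.9375, f(x_3) = 0.591805, coefficient = 2
x_4 = 1.2500, f(x_4) = 0.315322, coefficient = 1

I ≈ (0.312500/2) × 6.023995 = 0.941249
Exact value: 0.948985
Error: 0.007735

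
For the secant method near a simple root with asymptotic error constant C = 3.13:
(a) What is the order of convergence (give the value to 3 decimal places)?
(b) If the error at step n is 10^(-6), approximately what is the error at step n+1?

(a) Secant method has superlinear convergence with order φ = (1+√5)/2 ≈ 1.618.
    This means |e_{n+1}| ≈ C|e_n|^1.618.

(b) With |e_n| = 10^(-6) and C = 3.13:
    |e_{n+1}| ≈ 3.13 × (10^(-6))^1.618 = 3.13 × 10^(-9.71)

(a) ≈ 1.618 (golden ratio); (b) |e_{n+1}| ≈ 6.128e-10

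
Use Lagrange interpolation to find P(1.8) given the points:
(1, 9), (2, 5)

Lagrange interpolation formula:
P(x) = Σ yᵢ × Lᵢ(x)
where Lᵢ(x) = Π_{j≠i} (x - xⱼ)/(xᵢ - xⱼ)

L_0(1.8) = (1.8 - 2)/(1 - 2) = 0.200000
L_1(1.8) = (1.8 - 1)/(2 - 1) = 0.800000

P(1.8) = 9×L_0(1.8) + 5×L_1(1.8)
P(1.8) = 5.800000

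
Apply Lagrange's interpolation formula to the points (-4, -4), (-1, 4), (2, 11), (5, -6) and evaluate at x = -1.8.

Lagrange interpolation formula:
P(x) = Σ yᵢ × Lᵢ(x)
where Lᵢ(x) = Π_{j≠i} (x - xⱼ)/(xᵢ - xⱼ)

L_0(-1.8) = (-1.8 - (-1))/(-4 - (-1)) × (-1.8 - 2)/(-4 - 2) × (-1.8 - 5)/(-4 - 5) = 0.127605
L_1(-1.8) = (-1.8 - (-4))/(-1 - (-4)) × (-1.8 - 2)/(-1 - 2) × (-1.8 - 5)/(-1 - 5) = 1.052741
L_2(-1.8) = (-1.8 - (-4))/(2 - (-4)) × (-1.8 - (-1))/(2 - (-1)) × (-1.8 - 5)/(2 - 5) = -0.221630
L_3(-1.8) = (-1.8 - (-4))/(5 - (-4)) × (-1.8 - (-1))/(5 - (-1)) × (-1.8 - 2)/(5 - 2) = 0.041284

P(-1.8) = (-4)×L_0(-1.8) + 4×L_1(-1.8) + 11×L_2(-1.8) + (-6)×L_3(-1.8)
P(-1.8) = 1.014914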